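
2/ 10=1/ 5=0.20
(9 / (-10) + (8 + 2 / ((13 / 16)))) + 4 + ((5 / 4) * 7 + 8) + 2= 8401 / 260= 32.31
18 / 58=9 / 29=0.31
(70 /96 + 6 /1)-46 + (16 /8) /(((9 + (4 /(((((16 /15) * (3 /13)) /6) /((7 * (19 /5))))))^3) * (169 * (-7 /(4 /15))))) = -1556018828049539149 /39622760608158000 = -39.27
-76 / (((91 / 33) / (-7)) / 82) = 205656 / 13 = 15819.69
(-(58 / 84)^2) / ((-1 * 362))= 841 / 638568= 0.00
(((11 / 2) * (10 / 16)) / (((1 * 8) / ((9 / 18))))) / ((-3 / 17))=-935 / 768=-1.22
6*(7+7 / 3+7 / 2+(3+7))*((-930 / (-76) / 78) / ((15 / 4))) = 4247 / 741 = 5.73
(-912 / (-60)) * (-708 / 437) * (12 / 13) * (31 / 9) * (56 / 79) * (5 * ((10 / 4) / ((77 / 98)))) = -229429760 / 259831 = -883.00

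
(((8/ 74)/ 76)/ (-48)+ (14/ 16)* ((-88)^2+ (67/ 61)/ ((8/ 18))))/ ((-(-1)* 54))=125.52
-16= -16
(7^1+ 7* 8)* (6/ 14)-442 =-415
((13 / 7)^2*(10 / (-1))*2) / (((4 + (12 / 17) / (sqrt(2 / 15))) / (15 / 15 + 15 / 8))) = -5616715 / 86828 + 991185*sqrt(30) / 173656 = -33.43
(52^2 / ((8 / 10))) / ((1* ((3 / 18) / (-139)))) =-2818920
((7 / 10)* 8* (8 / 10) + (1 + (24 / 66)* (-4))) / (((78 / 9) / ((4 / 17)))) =6642 / 60775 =0.11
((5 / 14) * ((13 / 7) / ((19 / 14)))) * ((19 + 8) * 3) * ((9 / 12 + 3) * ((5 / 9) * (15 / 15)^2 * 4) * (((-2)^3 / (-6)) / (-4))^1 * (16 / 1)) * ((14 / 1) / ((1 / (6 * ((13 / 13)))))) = -2808000 / 19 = -147789.47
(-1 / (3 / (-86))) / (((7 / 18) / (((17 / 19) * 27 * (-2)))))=-473688 / 133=-3561.56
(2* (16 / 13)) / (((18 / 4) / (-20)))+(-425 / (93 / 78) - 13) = -380.39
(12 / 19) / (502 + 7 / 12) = 144 / 114589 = 0.00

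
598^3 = 213847192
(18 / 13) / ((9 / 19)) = 38 / 13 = 2.92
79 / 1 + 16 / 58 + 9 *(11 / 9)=2618 / 29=90.28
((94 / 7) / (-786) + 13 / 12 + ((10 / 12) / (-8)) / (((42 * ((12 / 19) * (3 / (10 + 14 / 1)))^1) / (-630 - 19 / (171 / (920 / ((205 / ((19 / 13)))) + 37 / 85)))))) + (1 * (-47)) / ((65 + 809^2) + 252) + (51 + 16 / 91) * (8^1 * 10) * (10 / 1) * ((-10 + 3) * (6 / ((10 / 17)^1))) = -1145078468913224887961 / 391728623740272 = -2923142.19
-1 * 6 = -6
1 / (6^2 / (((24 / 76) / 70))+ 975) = 1 / 8955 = 0.00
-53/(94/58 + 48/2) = -1537/743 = -2.07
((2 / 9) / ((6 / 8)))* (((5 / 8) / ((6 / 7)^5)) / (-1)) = -84035 / 209952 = -0.40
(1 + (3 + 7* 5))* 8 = 312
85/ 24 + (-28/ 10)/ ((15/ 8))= 1229/ 600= 2.05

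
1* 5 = 5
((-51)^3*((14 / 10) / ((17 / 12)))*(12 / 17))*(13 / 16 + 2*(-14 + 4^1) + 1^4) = 8414847 / 5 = 1682969.40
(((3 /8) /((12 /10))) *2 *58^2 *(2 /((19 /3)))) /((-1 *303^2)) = -4205 /581457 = -0.01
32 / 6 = 16 / 3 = 5.33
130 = 130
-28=-28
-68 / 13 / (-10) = 34 / 65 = 0.52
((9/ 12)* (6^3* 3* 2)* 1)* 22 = 21384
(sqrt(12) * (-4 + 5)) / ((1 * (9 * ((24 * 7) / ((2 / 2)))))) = 0.00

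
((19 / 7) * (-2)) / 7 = -38 / 49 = -0.78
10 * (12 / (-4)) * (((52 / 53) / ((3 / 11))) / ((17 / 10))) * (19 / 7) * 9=-9781200 / 6307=-1550.85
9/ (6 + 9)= 3/ 5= 0.60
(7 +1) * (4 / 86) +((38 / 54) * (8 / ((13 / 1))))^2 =2964688 / 5297643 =0.56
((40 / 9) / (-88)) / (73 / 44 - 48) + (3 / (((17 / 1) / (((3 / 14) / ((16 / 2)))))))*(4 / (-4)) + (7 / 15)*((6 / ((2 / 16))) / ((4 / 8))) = 7825992701 / 174701520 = 44.80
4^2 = 16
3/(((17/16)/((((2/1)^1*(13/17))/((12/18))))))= 1872/289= 6.48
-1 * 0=0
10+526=536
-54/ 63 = -0.86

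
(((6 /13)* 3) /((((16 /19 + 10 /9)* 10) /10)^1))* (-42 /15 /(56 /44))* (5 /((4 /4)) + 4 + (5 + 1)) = -23.39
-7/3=-2.33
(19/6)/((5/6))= 19/5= 3.80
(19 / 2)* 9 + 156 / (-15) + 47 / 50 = 1901 / 25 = 76.04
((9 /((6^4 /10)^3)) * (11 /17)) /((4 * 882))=1375 /1813259685888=0.00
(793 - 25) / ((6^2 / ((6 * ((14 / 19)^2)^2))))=4917248 / 130321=37.73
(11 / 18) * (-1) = -11 / 18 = -0.61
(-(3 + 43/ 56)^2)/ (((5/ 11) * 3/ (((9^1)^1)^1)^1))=-1469193/ 15680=-93.70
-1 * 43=-43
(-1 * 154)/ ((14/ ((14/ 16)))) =-77/ 8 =-9.62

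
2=2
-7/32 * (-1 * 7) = 1.53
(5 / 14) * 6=15 / 7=2.14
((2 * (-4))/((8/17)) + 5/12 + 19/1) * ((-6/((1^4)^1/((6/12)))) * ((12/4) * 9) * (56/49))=-1566/7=-223.71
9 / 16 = 0.56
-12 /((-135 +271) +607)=-0.02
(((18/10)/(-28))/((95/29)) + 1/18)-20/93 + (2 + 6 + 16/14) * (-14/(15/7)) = -222317149/3710700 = -59.91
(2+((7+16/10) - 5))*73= 2044/5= 408.80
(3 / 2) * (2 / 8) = 3 / 8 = 0.38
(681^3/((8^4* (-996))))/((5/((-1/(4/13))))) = 1368558711/27197440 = 50.32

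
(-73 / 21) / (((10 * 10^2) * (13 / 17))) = -1241 / 273000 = -0.00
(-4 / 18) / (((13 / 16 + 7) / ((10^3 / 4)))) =-64 / 9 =-7.11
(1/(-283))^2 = 0.00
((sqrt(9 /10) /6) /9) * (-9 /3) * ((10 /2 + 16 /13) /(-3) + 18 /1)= -0.84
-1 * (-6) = 6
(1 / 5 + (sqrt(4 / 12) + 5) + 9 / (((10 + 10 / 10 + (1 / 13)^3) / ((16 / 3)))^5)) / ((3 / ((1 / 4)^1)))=sqrt(3) / 36 + 92415213591493245011 / 203816174193152271810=0.50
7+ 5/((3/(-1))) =16/3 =5.33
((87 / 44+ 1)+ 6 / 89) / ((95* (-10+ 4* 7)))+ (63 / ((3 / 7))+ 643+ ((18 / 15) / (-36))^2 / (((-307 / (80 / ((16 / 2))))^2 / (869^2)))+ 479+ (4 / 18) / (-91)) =1269.89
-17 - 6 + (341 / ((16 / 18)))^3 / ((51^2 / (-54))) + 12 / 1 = -86719346351 / 73984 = -1172136.49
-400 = -400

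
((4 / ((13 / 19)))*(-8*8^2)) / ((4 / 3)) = -29184 / 13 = -2244.92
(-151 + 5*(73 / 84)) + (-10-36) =-16183 / 84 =-192.65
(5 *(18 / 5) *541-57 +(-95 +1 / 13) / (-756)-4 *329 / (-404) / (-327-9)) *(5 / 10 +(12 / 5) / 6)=7687797343 / 882336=8713.00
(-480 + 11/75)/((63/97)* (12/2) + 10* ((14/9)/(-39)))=-408439161/2977450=-137.18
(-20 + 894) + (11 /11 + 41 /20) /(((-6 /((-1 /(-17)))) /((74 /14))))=12478463 /14280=873.84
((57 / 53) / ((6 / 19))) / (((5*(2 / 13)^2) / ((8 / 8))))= 61009 / 2120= 28.78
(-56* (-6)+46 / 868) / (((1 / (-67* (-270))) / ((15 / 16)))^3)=364247845042610953125 / 222208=1639220212785367.55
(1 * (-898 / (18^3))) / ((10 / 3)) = -449 / 9720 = -0.05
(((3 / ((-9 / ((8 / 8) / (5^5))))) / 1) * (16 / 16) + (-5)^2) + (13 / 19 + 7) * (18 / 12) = 6506231 / 178125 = 36.53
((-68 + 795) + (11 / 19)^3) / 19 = 4987824 / 130321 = 38.27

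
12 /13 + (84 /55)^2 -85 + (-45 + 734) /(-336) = -1107199517 /13213200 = -83.79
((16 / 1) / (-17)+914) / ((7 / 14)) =31044 / 17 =1826.12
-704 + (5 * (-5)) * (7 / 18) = -12847 / 18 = -713.72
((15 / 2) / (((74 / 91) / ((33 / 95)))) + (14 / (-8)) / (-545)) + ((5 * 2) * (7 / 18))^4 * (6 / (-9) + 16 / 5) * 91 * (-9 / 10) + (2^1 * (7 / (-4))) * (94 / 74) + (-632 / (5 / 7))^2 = 735415.19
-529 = -529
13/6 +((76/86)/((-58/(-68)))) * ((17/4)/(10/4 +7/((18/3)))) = 277159/82302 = 3.37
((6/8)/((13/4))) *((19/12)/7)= 19/364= 0.05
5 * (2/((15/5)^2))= 10/9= 1.11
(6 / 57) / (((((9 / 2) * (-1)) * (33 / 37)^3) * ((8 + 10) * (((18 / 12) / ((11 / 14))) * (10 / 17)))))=-861101 / 527930865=-0.00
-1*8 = -8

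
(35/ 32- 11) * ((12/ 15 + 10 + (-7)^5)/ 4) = 26621977/ 640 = 41596.84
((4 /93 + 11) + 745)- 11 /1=69289 /93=745.04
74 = 74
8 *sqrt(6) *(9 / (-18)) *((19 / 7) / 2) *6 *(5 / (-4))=285 *sqrt(6) / 7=99.73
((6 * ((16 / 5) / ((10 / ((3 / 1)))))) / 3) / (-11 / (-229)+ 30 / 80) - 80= -1462064 / 19375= -75.46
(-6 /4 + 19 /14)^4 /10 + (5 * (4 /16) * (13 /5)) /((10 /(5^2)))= 780329 /96040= 8.13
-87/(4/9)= -783/4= -195.75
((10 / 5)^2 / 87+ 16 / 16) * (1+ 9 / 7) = 208 / 87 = 2.39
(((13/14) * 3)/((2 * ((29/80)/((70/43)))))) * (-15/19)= -117000/23693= -4.94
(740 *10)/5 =1480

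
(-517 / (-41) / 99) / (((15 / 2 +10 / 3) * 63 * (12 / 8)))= 188 / 1511055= 0.00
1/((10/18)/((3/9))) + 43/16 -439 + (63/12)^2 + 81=-6543/20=-327.15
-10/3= -3.33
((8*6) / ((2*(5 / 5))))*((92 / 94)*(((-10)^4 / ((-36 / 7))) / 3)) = -6440000 / 423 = -15224.59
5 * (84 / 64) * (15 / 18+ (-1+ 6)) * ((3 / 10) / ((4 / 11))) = 8085 / 256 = 31.58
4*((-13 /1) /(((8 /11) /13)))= -1859 /2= -929.50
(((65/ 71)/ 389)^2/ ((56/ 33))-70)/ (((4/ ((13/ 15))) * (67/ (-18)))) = 23323651819221/ 5724119944144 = 4.07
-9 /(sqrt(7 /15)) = -9 * sqrt(105) /7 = -13.17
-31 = -31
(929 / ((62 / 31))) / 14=929 / 28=33.18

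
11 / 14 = 0.79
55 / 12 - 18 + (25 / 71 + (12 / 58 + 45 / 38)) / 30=-13.36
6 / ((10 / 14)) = 42 / 5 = 8.40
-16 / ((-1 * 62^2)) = 4 / 961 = 0.00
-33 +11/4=-121/4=-30.25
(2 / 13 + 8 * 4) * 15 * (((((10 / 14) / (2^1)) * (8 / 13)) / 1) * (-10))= -1254000 / 1183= -1060.02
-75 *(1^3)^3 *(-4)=300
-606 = -606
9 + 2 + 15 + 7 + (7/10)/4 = 1327/40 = 33.18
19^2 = 361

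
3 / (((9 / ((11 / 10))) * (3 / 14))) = 77 / 45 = 1.71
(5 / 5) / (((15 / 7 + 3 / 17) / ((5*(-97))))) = -57715 / 276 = -209.11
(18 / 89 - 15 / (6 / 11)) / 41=-4859 / 7298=-0.67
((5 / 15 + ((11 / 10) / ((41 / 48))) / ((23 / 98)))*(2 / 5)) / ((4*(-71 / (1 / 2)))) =-82331 / 20085900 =-0.00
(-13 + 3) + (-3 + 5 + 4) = -4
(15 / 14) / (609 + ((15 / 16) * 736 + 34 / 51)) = 45 / 54586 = 0.00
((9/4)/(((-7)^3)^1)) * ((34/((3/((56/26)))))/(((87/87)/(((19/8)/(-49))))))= 969/124852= 0.01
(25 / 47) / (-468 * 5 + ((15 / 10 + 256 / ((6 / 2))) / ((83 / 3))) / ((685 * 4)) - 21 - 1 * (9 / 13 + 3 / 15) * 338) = -11371000 / 56919653761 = -0.00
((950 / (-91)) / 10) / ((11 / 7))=-95 / 143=-0.66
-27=-27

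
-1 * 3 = -3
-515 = -515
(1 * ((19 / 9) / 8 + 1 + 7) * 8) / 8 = 595 / 72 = 8.26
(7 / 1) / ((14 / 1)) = 0.50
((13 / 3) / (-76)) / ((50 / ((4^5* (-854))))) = 997.23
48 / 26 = 24 / 13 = 1.85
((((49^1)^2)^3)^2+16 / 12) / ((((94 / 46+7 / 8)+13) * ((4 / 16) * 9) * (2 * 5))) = 211505679444145321500176 / 395415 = 534895437563434167.90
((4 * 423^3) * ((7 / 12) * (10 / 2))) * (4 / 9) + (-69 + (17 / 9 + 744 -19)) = 3532064381 / 9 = 392451597.89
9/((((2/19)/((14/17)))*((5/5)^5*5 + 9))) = 5.03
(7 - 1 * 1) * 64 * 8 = 3072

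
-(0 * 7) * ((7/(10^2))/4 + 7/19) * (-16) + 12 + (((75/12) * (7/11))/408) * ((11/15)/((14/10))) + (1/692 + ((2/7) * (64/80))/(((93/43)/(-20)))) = 1818318629/183800736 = 9.89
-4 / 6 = -2 / 3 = -0.67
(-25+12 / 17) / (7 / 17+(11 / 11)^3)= -413 / 24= -17.21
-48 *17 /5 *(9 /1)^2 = -66096 /5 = -13219.20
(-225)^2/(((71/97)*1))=4910625/71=69163.73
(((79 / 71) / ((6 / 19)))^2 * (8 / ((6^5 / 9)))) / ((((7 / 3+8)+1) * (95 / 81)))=118579 / 13711520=0.01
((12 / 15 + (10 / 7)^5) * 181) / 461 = 102668268 / 38740135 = 2.65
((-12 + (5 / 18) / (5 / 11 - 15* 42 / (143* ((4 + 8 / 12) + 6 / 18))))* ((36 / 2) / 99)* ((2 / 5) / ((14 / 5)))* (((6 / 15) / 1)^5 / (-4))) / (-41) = -111128 / 5416228125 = -0.00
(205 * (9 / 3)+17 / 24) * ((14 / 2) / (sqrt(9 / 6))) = 103439 * sqrt(6) / 72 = 3519.07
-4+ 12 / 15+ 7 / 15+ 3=4 / 15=0.27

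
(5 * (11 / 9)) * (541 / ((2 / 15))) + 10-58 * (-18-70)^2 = -2546077 / 6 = -424346.17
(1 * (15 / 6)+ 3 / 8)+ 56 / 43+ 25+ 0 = 10037 / 344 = 29.18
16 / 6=8 / 3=2.67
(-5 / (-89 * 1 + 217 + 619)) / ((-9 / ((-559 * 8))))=-22360 / 6723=-3.33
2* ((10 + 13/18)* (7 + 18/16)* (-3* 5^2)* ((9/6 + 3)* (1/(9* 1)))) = -6533.85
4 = 4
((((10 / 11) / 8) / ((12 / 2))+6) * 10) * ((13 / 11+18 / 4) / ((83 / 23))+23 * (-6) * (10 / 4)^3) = -62518211875 / 482064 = -129688.61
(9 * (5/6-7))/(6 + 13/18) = -999/121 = -8.26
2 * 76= 152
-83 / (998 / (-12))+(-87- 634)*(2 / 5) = -717068 / 2495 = -287.40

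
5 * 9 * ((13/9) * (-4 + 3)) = -65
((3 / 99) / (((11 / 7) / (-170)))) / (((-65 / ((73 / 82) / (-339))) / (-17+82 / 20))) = 373541 / 218631270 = 0.00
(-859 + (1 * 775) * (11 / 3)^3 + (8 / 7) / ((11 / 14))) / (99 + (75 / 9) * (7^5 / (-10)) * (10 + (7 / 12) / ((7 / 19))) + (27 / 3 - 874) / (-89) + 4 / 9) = -7897563808 / 34283616345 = -0.23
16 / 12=4 / 3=1.33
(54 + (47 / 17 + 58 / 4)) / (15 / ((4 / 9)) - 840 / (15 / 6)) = -4846 / 20553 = -0.24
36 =36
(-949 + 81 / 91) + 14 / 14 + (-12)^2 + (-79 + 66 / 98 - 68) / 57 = -805.68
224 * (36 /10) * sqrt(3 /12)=2016 /5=403.20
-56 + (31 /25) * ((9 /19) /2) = -52921 /950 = -55.71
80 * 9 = 720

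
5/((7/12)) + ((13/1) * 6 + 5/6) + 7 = 94.40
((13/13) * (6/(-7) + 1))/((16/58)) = 29/56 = 0.52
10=10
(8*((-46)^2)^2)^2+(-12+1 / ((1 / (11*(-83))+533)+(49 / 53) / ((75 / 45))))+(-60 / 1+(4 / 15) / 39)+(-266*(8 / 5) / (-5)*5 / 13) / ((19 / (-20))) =96893181705105746883504709 / 75518019135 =1283047182843797.55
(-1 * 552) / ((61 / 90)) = -49680 / 61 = -814.43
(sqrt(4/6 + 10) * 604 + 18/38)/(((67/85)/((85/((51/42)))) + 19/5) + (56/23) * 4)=1231650/35233049 + 330629600 * sqrt(6)/5563113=145.61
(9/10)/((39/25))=15/26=0.58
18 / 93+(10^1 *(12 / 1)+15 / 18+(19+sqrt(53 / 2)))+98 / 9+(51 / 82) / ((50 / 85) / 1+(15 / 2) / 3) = sqrt(106) / 2+121004047 / 800730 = 156.26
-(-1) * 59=59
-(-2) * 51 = 102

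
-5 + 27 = 22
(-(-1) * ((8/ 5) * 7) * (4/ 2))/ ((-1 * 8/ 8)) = -112/ 5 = -22.40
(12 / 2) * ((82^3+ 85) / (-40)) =-82717.95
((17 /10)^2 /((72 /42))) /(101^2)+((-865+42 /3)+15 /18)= -10407058177 /12241200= -850.17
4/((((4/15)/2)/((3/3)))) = 30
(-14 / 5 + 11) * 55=451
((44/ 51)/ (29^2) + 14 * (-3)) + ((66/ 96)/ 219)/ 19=-13325341103/ 317279024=-42.00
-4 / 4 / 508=-1 / 508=-0.00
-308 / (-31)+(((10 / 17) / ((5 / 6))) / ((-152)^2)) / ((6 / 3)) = 60486365 / 6087904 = 9.94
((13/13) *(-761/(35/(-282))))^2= 46054018404/1225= 37595117.06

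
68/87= 0.78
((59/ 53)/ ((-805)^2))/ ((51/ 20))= 236/ 350322315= 0.00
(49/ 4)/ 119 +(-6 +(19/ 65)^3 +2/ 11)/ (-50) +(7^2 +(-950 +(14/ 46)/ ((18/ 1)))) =-957553792881437/ 1063045912500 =-900.76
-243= -243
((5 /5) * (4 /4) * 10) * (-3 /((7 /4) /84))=-1440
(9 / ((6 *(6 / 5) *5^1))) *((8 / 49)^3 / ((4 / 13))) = 416 / 117649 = 0.00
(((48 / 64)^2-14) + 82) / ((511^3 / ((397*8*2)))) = 435509 / 133432831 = 0.00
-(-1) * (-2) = -2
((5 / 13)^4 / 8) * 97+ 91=20853033 / 228488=91.27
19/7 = 2.71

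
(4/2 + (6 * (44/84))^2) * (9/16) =2619/392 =6.68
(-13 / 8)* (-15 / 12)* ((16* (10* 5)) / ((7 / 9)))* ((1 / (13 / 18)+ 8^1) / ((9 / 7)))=15250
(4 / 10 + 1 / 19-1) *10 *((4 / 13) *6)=-192 / 19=-10.11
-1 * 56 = -56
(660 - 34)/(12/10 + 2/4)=6260/17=368.24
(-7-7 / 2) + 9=-1.50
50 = 50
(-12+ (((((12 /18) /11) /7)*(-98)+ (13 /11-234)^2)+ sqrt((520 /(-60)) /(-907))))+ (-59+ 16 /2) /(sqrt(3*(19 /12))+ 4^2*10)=34*sqrt(19) /34127+ sqrt(70746) /2721+ 671325296933 /12388101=54191.24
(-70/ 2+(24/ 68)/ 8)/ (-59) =2377/ 4012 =0.59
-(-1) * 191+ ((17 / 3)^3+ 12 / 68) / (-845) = 190.78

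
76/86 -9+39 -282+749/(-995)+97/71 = -250.50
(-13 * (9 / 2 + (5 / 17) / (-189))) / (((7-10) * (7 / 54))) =375791 / 2499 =150.38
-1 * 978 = -978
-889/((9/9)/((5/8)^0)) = -889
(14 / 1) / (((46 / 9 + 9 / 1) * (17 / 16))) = 2016 / 2159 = 0.93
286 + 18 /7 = 2020 /7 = 288.57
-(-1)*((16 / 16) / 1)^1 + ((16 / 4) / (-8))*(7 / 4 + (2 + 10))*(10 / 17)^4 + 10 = 849981 / 83521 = 10.18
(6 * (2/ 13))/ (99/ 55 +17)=30/ 611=0.05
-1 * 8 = -8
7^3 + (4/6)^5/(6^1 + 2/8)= 2083853/6075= 343.02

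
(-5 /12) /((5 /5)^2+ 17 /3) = -1 /16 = -0.06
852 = 852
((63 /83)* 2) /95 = 126 /7885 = 0.02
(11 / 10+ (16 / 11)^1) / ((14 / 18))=2529 / 770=3.28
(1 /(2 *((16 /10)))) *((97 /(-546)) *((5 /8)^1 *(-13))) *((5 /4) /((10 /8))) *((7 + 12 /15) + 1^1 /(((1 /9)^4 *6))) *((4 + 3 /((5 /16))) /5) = 6053479 /4480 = 1351.22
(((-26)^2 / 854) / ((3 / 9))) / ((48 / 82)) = 6929 / 1708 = 4.06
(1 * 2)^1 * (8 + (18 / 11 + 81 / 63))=1682 / 77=21.84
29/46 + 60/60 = 75/46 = 1.63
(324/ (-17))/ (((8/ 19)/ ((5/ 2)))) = -7695/ 68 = -113.16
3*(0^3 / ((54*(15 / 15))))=0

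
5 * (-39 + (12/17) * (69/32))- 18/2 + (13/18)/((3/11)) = -711419/3672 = -193.74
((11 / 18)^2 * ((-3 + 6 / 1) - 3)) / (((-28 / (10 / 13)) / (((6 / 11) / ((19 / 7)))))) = 0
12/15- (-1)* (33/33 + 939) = 4704/5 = 940.80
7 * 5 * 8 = 280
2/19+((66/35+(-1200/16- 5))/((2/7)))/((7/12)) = -468.58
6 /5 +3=21 /5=4.20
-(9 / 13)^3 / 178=-729 / 391066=-0.00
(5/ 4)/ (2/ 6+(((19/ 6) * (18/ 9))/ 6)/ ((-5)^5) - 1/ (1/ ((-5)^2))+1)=-140625/ 2662538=-0.05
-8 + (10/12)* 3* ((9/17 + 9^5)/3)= 836399/17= 49199.94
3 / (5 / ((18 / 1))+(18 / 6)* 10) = 54 / 545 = 0.10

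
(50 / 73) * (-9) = -450 / 73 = -6.16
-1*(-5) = 5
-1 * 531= -531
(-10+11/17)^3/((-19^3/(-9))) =-36177111/33698267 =-1.07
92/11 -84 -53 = -128.64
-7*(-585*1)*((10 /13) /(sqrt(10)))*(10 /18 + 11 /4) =4165*sqrt(10) /4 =3292.72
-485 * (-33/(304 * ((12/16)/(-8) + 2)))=32010/1159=27.62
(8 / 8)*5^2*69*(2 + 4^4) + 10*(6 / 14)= 445054.29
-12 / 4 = -3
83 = 83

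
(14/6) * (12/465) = 28/465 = 0.06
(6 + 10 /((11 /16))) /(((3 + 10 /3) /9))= 6102 /209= 29.20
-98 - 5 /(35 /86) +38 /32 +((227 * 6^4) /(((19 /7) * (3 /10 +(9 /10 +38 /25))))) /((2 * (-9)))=-84032337 /36176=-2322.88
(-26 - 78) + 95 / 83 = -8537 / 83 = -102.86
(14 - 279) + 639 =374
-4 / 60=-1 / 15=-0.07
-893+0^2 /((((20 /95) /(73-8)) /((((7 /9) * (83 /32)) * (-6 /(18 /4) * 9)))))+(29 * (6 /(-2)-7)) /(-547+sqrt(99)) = -892.46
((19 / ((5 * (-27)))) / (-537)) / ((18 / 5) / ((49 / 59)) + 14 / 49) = 931 / 16412868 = 0.00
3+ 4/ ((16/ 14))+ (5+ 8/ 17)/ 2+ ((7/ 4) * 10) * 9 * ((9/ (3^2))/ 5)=1385/ 34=40.74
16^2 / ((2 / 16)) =2048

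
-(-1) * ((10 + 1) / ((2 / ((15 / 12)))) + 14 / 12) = 193 / 24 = 8.04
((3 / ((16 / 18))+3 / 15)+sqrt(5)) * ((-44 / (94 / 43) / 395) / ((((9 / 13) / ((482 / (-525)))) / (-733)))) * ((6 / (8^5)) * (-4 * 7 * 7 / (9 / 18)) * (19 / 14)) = 28.04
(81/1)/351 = 3/13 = 0.23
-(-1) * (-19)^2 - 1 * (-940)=1301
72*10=720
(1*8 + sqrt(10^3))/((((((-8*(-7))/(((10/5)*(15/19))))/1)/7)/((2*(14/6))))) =140/19 + 175*sqrt(10)/19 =36.49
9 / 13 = 0.69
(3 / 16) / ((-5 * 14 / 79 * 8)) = -237 / 8960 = -0.03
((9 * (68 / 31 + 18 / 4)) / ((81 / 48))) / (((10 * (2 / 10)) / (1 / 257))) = 1660 / 23901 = 0.07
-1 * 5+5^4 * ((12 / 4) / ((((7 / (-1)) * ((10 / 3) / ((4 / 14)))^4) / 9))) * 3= -90596 / 16807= -5.39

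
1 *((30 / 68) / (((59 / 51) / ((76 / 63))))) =190 / 413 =0.46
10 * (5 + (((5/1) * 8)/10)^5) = 10290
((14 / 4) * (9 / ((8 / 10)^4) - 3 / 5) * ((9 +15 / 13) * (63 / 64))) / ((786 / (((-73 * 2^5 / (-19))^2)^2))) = 241196587776543168 / 1109683315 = 217356235.35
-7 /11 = -0.64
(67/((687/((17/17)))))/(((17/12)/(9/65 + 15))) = 263712/253045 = 1.04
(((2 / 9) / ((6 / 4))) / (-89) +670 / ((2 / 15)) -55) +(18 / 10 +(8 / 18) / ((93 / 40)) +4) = 1853381927 / 372465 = 4975.99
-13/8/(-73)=13/584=0.02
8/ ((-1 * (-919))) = 8/ 919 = 0.01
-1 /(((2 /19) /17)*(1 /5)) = -807.50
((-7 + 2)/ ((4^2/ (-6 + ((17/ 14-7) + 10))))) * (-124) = -3875/ 56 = -69.20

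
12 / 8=3 / 2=1.50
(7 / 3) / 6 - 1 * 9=-155 / 18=-8.61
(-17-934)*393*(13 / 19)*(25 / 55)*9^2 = -1967756895 / 209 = -9415104.76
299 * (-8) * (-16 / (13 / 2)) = 5888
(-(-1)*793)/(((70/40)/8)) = 25376/7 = 3625.14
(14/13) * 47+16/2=762/13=58.62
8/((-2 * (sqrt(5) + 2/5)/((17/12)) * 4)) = 85/726-425 * sqrt(5)/1452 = -0.54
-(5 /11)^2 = -25 /121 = -0.21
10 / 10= 1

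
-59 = -59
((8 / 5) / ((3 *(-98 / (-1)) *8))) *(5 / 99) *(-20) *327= -1090 / 4851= -0.22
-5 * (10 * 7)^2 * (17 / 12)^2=-1770125 / 36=-49170.14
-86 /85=-1.01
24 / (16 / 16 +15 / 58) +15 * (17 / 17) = 2487 / 73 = 34.07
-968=-968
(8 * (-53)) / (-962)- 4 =-1712 / 481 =-3.56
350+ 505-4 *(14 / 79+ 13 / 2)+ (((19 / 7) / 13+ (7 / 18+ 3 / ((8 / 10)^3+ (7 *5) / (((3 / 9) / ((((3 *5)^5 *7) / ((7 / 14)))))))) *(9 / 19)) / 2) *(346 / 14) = 55577073802045065259 / 66707362876299509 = 833.15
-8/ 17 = -0.47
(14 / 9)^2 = 196 / 81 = 2.42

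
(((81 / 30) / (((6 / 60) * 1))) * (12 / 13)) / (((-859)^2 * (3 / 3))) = 324 / 9592453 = 0.00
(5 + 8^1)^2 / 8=169 / 8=21.12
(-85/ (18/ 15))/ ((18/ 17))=-66.90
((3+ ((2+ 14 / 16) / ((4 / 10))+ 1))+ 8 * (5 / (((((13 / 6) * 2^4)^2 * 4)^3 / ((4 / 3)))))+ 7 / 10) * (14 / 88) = 1052903588308509 / 556740368138240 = 1.89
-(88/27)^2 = -7744/729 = -10.62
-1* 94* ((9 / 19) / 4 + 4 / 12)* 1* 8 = -339.72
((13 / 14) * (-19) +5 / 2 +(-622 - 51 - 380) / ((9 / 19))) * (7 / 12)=-15667 / 12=-1305.58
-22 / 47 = -0.47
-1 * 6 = -6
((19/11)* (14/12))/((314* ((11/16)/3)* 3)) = 532/56991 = 0.01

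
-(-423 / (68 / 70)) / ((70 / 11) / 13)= 60489 / 68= 889.54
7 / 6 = 1.17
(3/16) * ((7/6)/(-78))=-7/2496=-0.00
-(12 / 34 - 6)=96 / 17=5.65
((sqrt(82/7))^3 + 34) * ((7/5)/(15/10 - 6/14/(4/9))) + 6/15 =6694/75 + 328 * sqrt(574)/75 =194.03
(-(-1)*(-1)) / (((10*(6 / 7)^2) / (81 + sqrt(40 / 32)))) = -441 / 40 - 49*sqrt(5) / 720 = -11.18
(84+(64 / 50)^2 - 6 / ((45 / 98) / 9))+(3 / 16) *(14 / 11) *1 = -1744763 / 55000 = -31.72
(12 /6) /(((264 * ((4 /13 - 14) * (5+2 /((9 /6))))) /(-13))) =169 /148808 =0.00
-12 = -12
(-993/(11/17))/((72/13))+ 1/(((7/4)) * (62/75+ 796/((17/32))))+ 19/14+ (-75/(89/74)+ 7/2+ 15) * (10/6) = -54832522150207/157190331144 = -348.83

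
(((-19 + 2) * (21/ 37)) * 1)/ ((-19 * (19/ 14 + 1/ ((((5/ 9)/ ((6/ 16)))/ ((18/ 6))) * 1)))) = 99960/ 665741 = 0.15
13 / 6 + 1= 19 / 6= 3.17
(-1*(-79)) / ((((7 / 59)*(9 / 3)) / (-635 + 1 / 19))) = -56230304 / 399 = -140928.08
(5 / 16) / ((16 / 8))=5 / 32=0.16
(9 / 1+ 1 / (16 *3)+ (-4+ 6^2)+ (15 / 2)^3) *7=3240.27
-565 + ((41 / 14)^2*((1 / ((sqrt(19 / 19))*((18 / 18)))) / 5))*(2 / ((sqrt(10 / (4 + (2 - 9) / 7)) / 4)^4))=-2976497 / 6125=-485.96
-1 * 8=-8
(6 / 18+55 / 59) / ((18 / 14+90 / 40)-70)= -6272 / 329397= -0.02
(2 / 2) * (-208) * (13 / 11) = -2704 / 11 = -245.82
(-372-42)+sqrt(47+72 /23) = -414+sqrt(26519) /23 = -406.92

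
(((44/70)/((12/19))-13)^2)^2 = 40391630304481/1944810000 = 20768.93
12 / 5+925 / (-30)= -853 / 30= -28.43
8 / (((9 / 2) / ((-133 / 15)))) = -2128 / 135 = -15.76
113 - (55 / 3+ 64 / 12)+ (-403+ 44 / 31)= -312.25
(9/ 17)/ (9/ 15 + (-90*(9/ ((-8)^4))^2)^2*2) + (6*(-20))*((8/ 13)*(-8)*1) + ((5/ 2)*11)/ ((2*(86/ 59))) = 1607816511850564336055/ 2674858387109304968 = 601.08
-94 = -94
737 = 737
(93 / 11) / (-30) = -31 / 110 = -0.28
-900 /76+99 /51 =-9.90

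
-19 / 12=-1.58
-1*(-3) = 3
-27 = -27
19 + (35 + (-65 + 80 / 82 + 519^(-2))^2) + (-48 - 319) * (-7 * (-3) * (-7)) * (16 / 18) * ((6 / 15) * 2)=25927956254448357902 / 609827702638005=42516.86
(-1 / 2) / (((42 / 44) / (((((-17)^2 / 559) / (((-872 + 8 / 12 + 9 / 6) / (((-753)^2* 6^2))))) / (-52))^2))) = -993428688799817028 / 34840558752727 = -28513.57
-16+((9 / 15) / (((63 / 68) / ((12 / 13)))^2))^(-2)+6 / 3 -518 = -2896542993967 / 5473632256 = -529.18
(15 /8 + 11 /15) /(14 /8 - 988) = -313 /118350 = -0.00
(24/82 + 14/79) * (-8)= -12176/3239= -3.76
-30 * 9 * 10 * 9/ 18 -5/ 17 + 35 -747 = -35059/ 17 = -2062.29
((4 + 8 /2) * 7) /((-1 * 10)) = -5.60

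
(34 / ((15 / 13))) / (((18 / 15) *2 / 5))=1105 / 18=61.39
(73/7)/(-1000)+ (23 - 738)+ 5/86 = -215200639/301000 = -714.95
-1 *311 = -311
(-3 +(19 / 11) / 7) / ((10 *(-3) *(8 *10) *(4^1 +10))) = 53 / 646800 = 0.00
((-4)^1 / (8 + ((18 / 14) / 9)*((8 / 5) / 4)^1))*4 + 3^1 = 143 / 141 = 1.01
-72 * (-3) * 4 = 864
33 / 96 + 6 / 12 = 27 / 32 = 0.84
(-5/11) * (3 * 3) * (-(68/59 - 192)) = -506700/649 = -780.74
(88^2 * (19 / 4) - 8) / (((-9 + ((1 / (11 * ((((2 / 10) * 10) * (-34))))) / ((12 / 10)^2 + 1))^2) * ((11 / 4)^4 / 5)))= -809938336645120 / 2267204688551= -357.24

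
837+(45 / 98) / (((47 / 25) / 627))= 990.14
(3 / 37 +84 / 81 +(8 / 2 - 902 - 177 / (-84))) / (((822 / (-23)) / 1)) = 575658697 / 22992984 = 25.04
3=3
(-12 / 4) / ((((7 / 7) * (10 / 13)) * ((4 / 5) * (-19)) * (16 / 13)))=507 / 2432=0.21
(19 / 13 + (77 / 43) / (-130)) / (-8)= -8093 / 44720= -0.18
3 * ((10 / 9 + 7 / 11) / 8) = 173 / 264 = 0.66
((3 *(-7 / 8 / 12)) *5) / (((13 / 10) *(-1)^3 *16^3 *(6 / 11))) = 1925 / 5111808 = 0.00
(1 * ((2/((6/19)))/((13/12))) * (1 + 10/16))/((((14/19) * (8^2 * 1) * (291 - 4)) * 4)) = 361/2057216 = 0.00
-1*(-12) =12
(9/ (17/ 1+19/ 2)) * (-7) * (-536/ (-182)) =-4824/ 689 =-7.00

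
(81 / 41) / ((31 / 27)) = 2187 / 1271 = 1.72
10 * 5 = 50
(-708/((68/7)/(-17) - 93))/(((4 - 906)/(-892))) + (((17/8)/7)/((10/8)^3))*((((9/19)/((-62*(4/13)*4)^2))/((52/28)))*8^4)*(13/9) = 1014413055416/134844997375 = 7.52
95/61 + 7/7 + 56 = 3572/61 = 58.56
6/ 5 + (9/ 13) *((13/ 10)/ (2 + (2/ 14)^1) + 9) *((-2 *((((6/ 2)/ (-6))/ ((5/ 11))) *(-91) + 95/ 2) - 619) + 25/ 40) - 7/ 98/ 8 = -21261749/ 3500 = -6074.79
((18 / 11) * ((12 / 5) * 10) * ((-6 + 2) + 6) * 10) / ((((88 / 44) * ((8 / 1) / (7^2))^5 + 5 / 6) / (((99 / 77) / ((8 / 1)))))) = 2353422360240 / 15540464071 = 151.44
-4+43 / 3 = 31 / 3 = 10.33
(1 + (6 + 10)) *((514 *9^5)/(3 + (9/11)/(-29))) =27432413613/158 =173622870.97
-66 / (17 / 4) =-15.53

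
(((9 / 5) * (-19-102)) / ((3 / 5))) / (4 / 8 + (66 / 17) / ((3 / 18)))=-12342 / 809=-15.26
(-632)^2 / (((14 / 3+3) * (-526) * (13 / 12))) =-7189632 / 78637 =-91.43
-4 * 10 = -40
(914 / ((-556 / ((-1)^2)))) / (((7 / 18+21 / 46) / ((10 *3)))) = -283797 / 4865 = -58.33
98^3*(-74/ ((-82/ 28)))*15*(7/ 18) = 17063810960/ 123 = 138730170.41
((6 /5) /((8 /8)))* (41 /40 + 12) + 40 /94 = 75461 /4700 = 16.06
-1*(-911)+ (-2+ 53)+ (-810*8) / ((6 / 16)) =-16318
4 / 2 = 2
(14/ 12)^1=7/ 6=1.17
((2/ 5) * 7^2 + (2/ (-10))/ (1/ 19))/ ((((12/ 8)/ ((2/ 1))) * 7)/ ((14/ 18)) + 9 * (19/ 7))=2212/ 4365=0.51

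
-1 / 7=-0.14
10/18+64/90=19/15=1.27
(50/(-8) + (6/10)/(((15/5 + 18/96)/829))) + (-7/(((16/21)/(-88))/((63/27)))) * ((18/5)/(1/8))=18523539/340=54481.00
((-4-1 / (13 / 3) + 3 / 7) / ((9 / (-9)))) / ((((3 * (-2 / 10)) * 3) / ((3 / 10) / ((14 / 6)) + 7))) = -86327 / 5733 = -15.06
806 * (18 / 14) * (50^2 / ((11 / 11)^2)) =18135000 / 7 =2590714.29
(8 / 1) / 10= 4 / 5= 0.80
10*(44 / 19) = 440 / 19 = 23.16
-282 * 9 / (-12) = 423 / 2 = 211.50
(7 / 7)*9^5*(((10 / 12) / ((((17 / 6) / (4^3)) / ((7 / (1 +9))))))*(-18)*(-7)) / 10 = 833299488 / 85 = 9803523.39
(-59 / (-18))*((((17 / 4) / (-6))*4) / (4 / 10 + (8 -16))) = 5015 / 4104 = 1.22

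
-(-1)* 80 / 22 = 40 / 11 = 3.64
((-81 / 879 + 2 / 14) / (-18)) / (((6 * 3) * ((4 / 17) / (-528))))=19448 / 55377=0.35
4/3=1.33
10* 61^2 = 37210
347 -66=281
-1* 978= -978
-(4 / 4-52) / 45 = 17 / 15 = 1.13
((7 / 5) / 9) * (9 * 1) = 1.40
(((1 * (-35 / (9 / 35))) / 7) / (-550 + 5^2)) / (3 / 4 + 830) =4 / 89721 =0.00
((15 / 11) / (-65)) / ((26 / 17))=-51 / 3718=-0.01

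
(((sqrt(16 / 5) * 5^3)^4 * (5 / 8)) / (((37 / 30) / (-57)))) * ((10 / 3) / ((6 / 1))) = -1484375000000 / 37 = -40118243243.24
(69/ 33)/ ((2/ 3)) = 69/ 22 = 3.14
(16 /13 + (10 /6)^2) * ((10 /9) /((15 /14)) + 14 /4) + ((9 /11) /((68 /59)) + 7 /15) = 228773003 /11814660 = 19.36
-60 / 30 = -2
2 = 2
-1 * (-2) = 2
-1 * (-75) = 75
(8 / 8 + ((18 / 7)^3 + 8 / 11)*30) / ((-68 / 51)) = -6031959 / 15092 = -399.68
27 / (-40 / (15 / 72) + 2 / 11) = -297 / 2110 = -0.14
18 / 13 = 1.38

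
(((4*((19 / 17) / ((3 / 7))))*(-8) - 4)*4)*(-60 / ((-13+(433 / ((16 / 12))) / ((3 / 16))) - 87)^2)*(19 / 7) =105925 / 4952304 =0.02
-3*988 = -2964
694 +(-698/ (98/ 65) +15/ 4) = 46019/ 196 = 234.79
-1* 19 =-19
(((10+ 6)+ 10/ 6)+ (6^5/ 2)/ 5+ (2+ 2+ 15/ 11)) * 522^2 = 11998742112/ 55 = 218158947.49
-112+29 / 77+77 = -2666 / 77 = -34.62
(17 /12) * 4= 17 /3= 5.67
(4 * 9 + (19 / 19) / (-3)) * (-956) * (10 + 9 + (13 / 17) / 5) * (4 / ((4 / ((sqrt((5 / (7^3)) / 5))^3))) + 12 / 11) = -60556864 / 85 - 166531376 * sqrt(7) / 4285785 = -712536.50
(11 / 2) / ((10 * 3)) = 11 / 60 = 0.18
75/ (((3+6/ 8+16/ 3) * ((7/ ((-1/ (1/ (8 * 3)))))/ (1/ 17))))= -21600/ 12971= -1.67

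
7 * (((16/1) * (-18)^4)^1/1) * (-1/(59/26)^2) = -7947942912/3481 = -2283235.54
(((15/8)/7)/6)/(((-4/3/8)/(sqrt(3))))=-15 * sqrt(3)/56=-0.46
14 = 14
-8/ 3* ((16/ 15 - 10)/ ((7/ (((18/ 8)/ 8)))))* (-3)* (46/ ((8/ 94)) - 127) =-166227/ 140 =-1187.34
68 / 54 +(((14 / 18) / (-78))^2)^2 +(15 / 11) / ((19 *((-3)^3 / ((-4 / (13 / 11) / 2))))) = 5831306410867 / 4614259865904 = 1.26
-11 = -11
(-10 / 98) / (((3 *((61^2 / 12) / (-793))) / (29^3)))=6341140 / 2989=2121.49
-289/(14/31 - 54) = 8959/1660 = 5.40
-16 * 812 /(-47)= 12992 /47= 276.43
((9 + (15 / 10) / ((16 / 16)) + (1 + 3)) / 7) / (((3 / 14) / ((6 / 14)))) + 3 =7.14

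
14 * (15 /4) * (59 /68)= 6195 /136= 45.55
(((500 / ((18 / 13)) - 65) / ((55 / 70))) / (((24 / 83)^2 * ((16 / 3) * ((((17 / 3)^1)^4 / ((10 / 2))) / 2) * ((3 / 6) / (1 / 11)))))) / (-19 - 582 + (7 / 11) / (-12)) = -0.00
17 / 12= 1.42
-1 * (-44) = 44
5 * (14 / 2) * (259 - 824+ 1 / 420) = -237299 / 12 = -19774.92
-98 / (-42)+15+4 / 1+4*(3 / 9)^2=196 / 9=21.78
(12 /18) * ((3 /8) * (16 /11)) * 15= 60 /11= 5.45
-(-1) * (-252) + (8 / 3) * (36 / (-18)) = -772 / 3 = -257.33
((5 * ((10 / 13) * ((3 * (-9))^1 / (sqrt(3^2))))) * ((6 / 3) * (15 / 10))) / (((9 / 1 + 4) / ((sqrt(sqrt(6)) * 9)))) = -12150 * 6^(1 / 4) / 169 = -112.52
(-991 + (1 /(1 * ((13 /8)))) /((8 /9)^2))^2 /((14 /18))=95449484601 /75712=1260691.63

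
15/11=1.36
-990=-990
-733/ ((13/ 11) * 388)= -8063/ 5044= -1.60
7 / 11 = 0.64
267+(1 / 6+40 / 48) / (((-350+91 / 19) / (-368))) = 268.07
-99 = -99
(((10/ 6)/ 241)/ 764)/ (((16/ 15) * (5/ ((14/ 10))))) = 7/ 2945984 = 0.00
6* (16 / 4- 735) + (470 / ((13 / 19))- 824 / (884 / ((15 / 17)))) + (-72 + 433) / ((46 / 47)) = -575678993 / 172822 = -3331.05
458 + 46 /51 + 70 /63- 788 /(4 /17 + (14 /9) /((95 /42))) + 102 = -49898561 /171054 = -291.71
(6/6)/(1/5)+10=15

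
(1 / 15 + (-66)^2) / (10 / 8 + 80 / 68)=4443188 / 2475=1795.23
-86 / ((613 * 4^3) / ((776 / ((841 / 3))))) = -12513 / 2062132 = -0.01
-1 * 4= -4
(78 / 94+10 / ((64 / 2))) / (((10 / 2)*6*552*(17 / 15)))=859 / 14113536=0.00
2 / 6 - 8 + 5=-8 / 3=-2.67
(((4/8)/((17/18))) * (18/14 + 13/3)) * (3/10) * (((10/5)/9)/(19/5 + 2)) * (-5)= -590/3451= -0.17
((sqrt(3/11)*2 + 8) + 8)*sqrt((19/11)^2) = 38*sqrt(33)/121 + 304/11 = 29.44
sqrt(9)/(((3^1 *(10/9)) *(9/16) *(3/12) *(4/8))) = 64/5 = 12.80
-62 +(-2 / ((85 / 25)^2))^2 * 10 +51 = -893731 / 83521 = -10.70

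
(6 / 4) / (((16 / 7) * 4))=21 / 128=0.16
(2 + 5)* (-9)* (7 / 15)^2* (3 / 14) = -147 / 50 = -2.94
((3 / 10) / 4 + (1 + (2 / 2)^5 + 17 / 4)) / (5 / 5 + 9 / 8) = 253 / 85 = 2.98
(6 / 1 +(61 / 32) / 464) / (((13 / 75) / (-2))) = -6686175 / 96512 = -69.28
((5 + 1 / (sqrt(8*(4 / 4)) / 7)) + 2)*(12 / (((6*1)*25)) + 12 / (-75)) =-14 / 25- 7*sqrt(2) / 50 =-0.76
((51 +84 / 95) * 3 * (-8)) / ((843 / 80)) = -118.17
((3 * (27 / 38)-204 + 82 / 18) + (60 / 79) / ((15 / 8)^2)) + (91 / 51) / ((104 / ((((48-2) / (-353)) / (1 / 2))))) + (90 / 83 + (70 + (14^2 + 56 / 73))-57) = 33769564155788 / 2455940185155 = 13.75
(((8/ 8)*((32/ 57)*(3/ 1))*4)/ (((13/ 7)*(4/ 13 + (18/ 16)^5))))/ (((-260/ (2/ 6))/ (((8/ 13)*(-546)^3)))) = 384735117312/ 1742395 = 220808.21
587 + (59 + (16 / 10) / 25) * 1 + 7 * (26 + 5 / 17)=1764011 / 2125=830.12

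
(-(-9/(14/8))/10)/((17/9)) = 162/595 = 0.27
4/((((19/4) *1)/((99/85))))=1584/1615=0.98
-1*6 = -6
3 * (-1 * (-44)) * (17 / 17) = 132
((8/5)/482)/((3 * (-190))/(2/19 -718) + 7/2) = 5456/7057685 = 0.00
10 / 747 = 0.01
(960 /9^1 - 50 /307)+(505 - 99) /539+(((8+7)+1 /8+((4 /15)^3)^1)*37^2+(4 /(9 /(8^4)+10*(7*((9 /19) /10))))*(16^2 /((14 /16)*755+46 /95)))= 63914270053785376345907 /3066931637632863000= 20839.81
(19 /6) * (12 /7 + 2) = 247 /21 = 11.76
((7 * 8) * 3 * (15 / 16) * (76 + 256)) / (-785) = -10458 / 157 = -66.61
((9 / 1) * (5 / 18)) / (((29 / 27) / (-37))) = -4995 / 58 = -86.12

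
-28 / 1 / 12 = -7 / 3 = -2.33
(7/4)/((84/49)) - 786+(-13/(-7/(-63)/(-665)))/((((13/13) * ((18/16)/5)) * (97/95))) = 1573193137/4656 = 337885.12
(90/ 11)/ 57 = 0.14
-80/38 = -40/19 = -2.11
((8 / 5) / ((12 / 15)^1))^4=16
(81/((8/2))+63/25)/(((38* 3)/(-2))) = -759/1900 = -0.40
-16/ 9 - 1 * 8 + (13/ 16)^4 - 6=-9049063/ 589824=-15.34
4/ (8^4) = 1/ 1024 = 0.00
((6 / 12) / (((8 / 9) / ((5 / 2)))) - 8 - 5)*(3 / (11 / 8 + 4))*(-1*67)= 74571 / 172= 433.55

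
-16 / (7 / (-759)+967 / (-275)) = 151800 / 33449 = 4.54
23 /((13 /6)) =10.62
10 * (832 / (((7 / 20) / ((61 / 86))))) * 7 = 5075200 / 43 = 118027.91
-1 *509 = -509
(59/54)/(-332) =-59/17928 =-0.00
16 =16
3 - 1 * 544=-541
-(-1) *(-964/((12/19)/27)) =-41211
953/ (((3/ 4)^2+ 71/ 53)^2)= 685306112/ 2601769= 263.40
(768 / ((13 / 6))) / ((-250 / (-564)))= 1299456 / 1625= 799.67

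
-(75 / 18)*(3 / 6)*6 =-25 / 2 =-12.50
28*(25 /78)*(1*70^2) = 1715000 /39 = 43974.36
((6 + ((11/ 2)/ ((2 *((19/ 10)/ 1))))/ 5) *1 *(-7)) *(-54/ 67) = 45171/ 1273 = 35.48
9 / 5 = 1.80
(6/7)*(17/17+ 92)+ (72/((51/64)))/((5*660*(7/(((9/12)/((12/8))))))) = 2608714/32725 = 79.72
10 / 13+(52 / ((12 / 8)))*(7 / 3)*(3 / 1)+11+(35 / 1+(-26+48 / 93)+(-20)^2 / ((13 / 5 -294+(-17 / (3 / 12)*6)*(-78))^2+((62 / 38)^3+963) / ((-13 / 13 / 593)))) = 263.95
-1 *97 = -97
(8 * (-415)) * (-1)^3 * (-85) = -282200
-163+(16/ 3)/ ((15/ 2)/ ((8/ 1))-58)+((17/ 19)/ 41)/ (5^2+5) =-1159959583/ 7112270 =-163.09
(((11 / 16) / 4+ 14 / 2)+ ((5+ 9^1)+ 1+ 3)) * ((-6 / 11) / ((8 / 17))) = -82161 / 2816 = -29.18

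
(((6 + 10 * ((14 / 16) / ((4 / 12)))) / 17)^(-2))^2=21381376 / 276922881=0.08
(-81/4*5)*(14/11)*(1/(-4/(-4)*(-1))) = 2835/22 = 128.86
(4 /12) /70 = 1 /210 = 0.00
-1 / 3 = -0.33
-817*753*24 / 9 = -1640536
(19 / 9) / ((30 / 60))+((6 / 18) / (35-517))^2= 2942771 / 696972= 4.22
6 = 6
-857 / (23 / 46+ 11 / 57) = -97698 / 79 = -1236.68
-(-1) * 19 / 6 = 19 / 6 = 3.17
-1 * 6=-6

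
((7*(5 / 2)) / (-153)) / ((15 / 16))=-56 / 459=-0.12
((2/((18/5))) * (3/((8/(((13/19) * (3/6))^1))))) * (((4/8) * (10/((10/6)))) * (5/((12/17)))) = 5525/3648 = 1.51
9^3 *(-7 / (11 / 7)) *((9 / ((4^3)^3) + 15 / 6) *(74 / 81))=-972150543 / 131072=-7416.92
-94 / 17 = -5.53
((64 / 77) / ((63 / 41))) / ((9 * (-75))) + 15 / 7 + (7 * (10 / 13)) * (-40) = -9077207987 / 42567525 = -213.24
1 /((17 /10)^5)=100000 /1419857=0.07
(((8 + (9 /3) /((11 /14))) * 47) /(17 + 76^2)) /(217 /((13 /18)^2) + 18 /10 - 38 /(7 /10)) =36140650 /137025287421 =0.00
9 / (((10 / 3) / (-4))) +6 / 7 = -348 / 35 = -9.94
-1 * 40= -40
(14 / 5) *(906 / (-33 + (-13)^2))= 3171 / 170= 18.65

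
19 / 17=1.12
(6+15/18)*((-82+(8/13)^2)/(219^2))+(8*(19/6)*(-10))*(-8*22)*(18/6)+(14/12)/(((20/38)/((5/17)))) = 73724559463307/551167812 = 133760.64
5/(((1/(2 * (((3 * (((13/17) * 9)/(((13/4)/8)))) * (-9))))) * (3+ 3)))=-12960/17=-762.35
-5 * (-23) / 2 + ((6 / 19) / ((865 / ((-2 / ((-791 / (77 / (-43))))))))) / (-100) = 229590786941 / 3992883250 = 57.50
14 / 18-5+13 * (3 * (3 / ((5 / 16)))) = 16658 / 45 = 370.18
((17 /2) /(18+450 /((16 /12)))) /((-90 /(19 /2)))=-323 /127980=-0.00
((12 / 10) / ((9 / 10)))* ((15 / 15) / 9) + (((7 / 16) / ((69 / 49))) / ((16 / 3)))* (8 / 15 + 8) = 4007 / 6210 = 0.65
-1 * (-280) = 280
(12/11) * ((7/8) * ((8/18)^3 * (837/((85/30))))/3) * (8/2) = 55552/1683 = 33.01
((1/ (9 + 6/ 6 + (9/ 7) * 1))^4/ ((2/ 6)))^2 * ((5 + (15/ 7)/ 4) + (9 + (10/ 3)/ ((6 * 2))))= 3074286019/ 6068435239626244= 0.00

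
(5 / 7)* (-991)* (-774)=3835170 / 7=547881.43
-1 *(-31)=31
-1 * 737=-737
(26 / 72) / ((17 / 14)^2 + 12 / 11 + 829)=7007 / 16135695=0.00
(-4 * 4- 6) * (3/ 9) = -22/ 3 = -7.33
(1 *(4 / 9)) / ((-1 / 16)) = -64 / 9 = -7.11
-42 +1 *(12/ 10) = -204/ 5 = -40.80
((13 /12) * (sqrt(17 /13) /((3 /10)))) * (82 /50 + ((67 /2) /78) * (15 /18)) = 46751 * sqrt(221) /84240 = 8.25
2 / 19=0.11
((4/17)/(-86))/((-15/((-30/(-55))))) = 0.00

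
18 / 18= 1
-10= -10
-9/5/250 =-0.01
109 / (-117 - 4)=-0.90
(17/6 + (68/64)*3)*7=2023/48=42.15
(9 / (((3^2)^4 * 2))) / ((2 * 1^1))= 1 / 2916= 0.00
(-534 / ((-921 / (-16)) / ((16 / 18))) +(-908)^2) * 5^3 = 284746406000 / 2763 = 103056969.24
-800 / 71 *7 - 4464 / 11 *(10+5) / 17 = -5801360 / 13277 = -436.95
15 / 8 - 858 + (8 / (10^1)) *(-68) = -36421 / 40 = -910.52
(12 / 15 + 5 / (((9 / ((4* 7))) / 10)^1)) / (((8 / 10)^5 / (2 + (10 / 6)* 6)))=1099375 / 192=5725.91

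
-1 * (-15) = 15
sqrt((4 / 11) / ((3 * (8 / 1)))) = sqrt(66) / 66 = 0.12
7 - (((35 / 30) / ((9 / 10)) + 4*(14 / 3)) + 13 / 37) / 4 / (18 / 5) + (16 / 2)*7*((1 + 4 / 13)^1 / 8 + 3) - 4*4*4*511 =-15204728267 / 467532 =-32521.26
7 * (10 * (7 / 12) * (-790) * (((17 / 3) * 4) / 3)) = -6580700 / 27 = -243729.63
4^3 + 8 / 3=200 / 3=66.67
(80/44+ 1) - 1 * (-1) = 42/11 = 3.82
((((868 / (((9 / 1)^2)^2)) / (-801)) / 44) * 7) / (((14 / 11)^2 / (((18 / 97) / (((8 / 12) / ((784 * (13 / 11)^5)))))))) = -0.01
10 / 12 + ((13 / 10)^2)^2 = 110683 / 30000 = 3.69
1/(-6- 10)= -1/16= -0.06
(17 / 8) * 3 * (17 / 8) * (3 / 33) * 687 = 595629 / 704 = 846.06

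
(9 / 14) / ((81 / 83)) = 0.66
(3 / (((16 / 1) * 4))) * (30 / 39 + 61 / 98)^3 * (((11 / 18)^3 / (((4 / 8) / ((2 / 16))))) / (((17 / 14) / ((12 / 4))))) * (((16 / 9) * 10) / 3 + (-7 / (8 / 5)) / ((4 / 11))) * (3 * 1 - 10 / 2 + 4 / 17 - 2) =53678354967325 / 131129167024128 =0.41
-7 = -7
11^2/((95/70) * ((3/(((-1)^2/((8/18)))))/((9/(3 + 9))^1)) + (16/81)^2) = 5557167/112600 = 49.35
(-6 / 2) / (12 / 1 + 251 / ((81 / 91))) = -243 / 23813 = -0.01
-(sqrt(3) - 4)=4 - sqrt(3)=2.27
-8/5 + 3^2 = 37/5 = 7.40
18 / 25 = 0.72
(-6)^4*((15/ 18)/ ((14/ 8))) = 4320/ 7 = 617.14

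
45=45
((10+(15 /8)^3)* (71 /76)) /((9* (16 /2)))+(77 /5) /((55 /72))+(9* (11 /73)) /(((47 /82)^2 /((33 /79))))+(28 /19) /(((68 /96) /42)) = 1660684972137875831 /15168779805081600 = 109.48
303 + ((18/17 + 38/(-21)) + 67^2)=1710476/357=4791.25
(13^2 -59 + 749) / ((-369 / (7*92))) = -553196 / 369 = -1499.18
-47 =-47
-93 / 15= -31 / 5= -6.20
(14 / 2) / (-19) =-7 / 19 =-0.37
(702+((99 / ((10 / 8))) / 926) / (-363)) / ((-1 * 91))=-17876424 / 2317315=-7.71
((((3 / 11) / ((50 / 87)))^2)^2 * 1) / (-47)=-4640470641 / 4300793750000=-0.00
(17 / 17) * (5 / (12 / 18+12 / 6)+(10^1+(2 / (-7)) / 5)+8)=5549 / 280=19.82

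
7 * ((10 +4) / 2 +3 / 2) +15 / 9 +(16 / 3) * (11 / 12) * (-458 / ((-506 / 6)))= 87.72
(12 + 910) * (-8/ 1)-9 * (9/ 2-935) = 1997/ 2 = 998.50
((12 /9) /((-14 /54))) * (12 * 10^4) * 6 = -25920000 /7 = -3702857.14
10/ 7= 1.43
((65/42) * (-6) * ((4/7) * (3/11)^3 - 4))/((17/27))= 65215800/1108723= 58.82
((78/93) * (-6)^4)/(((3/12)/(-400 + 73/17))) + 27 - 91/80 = -2339815067/1360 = -1720452.26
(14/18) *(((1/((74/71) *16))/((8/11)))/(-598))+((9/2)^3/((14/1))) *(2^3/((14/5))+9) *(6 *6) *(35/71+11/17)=9549748644101507/3015009833472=3167.40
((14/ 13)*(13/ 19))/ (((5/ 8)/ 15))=17.68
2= 2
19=19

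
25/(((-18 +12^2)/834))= 3475/21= 165.48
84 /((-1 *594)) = -14 /99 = -0.14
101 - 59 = 42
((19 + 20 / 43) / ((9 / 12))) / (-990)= -62 / 2365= -0.03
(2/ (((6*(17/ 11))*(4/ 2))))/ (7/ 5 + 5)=55/ 3264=0.02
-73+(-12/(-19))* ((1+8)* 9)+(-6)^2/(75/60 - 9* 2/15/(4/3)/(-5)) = 9055/2717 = 3.33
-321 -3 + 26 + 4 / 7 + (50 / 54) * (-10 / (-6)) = -167767 / 567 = -295.89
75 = 75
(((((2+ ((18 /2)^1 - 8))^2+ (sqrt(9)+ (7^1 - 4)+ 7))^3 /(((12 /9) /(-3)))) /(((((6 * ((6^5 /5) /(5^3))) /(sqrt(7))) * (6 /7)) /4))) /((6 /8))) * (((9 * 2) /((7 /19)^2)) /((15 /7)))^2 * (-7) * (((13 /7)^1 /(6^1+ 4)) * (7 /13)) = 867286255 * sqrt(7) /162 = 14164344.11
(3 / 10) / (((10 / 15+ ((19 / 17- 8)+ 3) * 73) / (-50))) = 153 / 2884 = 0.05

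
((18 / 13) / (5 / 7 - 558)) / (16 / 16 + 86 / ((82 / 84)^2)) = -0.00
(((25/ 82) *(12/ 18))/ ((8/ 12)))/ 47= 25/ 3854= 0.01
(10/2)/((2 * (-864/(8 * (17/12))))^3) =-24565/17414258688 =-0.00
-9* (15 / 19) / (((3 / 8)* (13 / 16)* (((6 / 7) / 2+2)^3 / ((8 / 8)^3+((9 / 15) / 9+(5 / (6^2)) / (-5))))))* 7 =-845152 / 71383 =-11.84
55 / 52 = 1.06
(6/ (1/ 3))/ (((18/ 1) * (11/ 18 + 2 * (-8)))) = -18/ 277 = -0.06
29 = 29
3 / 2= 1.50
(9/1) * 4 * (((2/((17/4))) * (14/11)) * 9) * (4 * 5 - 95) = -2721600/187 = -14554.01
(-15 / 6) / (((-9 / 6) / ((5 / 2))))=4.17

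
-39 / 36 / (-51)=13 / 612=0.02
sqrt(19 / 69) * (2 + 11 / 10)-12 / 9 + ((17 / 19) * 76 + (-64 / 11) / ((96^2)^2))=31 * sqrt(1311) / 690 + 973209599 / 14598144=68.29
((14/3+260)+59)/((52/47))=45637/156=292.54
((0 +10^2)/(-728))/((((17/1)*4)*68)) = -25/841568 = -0.00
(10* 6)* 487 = 29220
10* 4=40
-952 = -952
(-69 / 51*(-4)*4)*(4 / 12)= 368 / 51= 7.22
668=668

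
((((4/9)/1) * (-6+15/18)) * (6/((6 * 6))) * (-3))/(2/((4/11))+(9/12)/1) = 124/675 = 0.18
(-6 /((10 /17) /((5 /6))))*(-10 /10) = 8.50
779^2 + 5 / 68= 606841.07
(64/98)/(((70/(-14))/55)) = -352/49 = -7.18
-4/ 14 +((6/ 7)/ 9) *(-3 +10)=8/ 21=0.38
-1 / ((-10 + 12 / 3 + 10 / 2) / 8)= 8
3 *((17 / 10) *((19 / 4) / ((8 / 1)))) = 969 / 320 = 3.03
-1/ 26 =-0.04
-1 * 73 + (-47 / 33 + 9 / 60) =-49021 / 660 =-74.27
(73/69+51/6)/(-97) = -1319/13386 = -0.10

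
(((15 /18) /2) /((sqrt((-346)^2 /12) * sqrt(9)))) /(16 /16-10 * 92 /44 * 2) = -55 * sqrt(3) /2796372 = -0.00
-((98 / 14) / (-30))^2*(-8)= 98 / 225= 0.44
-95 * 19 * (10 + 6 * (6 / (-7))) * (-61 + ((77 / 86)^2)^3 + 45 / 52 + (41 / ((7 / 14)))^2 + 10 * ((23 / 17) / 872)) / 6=-9737952.07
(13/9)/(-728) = -1/504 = -0.00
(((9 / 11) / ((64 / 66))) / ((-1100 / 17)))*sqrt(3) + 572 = 572-459*sqrt(3) / 35200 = 571.98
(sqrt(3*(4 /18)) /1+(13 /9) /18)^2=13*sqrt(6) /243+17665 /26244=0.80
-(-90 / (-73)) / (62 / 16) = -720 / 2263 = -0.32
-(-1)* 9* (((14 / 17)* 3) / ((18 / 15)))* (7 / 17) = 2205 / 289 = 7.63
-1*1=-1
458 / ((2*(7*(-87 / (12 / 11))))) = -0.41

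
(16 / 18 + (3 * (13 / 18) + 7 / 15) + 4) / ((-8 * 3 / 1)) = -677 / 2160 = -0.31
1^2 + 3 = 4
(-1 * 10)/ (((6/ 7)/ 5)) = -175/ 3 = -58.33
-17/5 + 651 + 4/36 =29147/45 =647.71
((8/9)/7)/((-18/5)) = -20/567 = -0.04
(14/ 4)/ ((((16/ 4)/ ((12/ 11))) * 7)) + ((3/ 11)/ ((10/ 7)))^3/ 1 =190761/ 1331000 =0.14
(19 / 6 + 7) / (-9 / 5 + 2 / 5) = -305 / 42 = -7.26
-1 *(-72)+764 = 836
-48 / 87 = -16 / 29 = -0.55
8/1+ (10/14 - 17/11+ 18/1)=1938/77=25.17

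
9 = 9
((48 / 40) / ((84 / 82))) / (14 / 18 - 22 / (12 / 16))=-369 / 8995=-0.04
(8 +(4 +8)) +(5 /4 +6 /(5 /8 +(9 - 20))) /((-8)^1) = 52897 /2656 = 19.92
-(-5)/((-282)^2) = 5/79524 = 0.00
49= 49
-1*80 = -80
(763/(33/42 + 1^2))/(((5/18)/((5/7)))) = 27468/25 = 1098.72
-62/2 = -31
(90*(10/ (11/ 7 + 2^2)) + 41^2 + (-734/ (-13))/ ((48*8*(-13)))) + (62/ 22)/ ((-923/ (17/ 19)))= 1842.52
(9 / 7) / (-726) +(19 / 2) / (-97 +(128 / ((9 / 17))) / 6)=-219552 / 1296757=-0.17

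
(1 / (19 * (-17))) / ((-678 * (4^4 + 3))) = 1 / 56719446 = 0.00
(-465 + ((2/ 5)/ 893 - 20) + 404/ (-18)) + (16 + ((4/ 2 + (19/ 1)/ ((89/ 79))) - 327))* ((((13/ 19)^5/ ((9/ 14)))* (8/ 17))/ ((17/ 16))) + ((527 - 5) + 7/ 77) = -23016385824800432/ 1481695326447435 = -15.53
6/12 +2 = 5/2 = 2.50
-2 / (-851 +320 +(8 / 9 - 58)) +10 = 52948 / 5293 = 10.00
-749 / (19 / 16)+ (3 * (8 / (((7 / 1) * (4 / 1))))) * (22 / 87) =-2431916 / 3857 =-630.52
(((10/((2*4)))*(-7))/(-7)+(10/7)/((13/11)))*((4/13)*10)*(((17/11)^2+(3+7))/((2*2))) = 6708025/286286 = 23.43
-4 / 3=-1.33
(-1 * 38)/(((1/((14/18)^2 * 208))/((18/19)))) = -40768/9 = -4529.78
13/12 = 1.08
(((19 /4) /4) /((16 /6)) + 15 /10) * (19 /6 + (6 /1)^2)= 19505 /256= 76.19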